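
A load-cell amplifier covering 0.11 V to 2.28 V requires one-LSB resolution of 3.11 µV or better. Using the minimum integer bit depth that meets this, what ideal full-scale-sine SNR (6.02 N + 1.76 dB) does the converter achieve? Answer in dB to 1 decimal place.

Span: 2.28 V − (0.11 V) = 2.17 V.
Need 2^N ≥ 2.17 V / 3.11 µV = 697700 → N_min = 20.
SNR = 6.02 × 20 + 1.76 = 122.16 dB.

122.2 dB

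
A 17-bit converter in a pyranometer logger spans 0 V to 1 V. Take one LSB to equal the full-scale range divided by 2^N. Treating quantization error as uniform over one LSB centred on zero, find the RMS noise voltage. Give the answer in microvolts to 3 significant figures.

Range is 1 V.
LSB = 1 V / 2^17 = 7.6294 µV.
For a uniform distribution on [−LSB/2, +LSB/2], V_rms = LSB/√12 = 7.6294 µV/3.4641 = 2.20 µV.

2.20 µV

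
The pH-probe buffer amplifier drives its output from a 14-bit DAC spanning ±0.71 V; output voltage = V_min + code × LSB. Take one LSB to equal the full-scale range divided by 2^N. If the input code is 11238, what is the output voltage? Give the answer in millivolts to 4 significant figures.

264.0 mV

The full-scale span is 0.71 − (-0.71) = 1.42 V. LSB = 1.42 V / 2^14.
V_out = -0.71 + 11238 × (1.42/16384) V
      = -0.71 V + 0.973997 V = 0.263997 V.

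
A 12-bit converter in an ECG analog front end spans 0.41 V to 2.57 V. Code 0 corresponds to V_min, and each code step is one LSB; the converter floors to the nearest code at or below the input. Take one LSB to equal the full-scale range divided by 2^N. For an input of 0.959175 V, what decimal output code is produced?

The full-scale span is 2.57 − (0.41) = 2.16 V. LSB = 2.16 V / 2^12 ≈ 0.5273 mV.
(V_in − V_min) × 2^12/range = (0.959175 − (0.41)) × 4096/2.16 = 1041.399.
Floor → code = 1041.

1041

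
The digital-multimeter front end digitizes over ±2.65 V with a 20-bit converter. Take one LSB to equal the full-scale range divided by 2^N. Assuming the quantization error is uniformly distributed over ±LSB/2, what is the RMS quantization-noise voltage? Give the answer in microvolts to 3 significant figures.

1.46 µV

The full-scale span is 2.65 − (-2.65) = 5.3 V.
LSB = 5.3 V ÷ 2^20 = 5.3/1048576 V = 5.0545 µV.
For a uniform distribution on [−LSB/2, +LSB/2], V_rms = LSB/√12 = 5.0545 µV/3.4641 = 1.46 µV.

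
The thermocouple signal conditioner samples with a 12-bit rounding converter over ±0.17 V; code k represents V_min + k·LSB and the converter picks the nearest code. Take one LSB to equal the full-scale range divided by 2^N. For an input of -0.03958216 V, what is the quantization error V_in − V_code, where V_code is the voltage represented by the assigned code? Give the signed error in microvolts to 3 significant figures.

Range = 0.17 − (-0.17) = 0.34 V. LSB = 0.34 V / 2^12 ≈ 83.01 µV.
(V_in − V_min)/LSB = (-0.03958216 − (-0.17)) × 4096/0.34 = 1571.1514 → nearest code k = 1571.
V_code = -0.17 + (1571/4096) × 0.34 = -0.03959472656 V.
e = -0.03958216 − (-0.03959472656) = +12.6 µV.

+12.6 µV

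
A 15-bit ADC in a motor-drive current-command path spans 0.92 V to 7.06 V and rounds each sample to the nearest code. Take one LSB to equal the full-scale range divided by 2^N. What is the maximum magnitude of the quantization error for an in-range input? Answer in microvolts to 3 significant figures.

93.7 µV

Full-scale range = 7.06 V − (0.92 V) = 6.14 V.
LSB = 6.14 V / 2^15 = 187.38 µV.
|e|_max = LSB/2 = 93.7 µV.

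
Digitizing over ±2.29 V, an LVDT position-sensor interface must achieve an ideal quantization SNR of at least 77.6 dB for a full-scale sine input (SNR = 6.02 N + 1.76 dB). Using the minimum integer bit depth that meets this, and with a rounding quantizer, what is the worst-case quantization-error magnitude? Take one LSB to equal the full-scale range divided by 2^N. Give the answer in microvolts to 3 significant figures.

The full-scale span is 2.29 − (-2.29) = 4.58 V.
Solving 6.02 N ≥ 77.6 − 1.76: N ≥ 12.598. Round up → N = 13.
LSB = 4.58 V ÷ 2^13 = 4.58/8192 V = 0.55908 mV.
Max error for round-to-nearest is LSB/2 = 280 µV.

280 µV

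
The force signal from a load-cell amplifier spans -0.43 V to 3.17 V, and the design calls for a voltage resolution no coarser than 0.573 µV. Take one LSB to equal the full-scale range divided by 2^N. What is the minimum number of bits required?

23 bits

The full-scale span is 3.17 − (-0.43) = 3.6 V.
Levels needed ≥ 3.6/0.573 µV = 6.283e6. 2^23 = 8388608 suffices, so N_min = 23.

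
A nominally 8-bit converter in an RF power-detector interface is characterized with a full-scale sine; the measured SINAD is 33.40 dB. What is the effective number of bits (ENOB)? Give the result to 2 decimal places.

5.26 bits

ENOB = (SINAD − 1.76) / 6.02 = (33.40 − 1.76) / 6.02 = 31.64 / 6.02 = 5.2558.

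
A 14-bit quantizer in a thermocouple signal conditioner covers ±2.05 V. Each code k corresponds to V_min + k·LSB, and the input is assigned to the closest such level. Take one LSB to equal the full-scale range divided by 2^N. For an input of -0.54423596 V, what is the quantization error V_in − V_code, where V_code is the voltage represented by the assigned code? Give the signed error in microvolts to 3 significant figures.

+45.0 µV

Full-scale range = 2.05 V − (-2.05 V) = 4.1 V. LSB = 4.1 V / 2^14 ≈ 250.2 µV.
(-0.54423596 − (-2.05)) / LSB = 1.50576404 × 16384/4.1 = 6017.1800. Nearest integer: k = 6017.
V_code = -2.05 + (6017/16384) × 4.1 = -0.54428100586 V.
V_in − V_code = -0.54423596 − (-0.54428100586) = +45.0 µV.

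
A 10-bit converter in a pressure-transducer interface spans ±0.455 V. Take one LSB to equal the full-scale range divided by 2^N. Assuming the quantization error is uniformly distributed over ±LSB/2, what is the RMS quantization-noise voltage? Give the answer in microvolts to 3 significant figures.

257 µV

Full-scale range = 0.455 V − (-0.455 V) = 0.91 V.
One LSB is 0.91 V / 1024 = 0.88867 mV.
RMS of a uniform error over width LSB is LSB/√12 = 257 µV.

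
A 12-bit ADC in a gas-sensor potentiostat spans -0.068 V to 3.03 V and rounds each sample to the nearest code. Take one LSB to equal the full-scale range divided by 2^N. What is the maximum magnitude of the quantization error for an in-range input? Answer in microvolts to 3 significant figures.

The full-scale span is 3.03 − (-0.068) = 3.098 V.
Step size = 3.098/4096 V = 0.75635 mV.
Worst-case error for round-to-nearest is half an LSB: 378 µV.

378 µV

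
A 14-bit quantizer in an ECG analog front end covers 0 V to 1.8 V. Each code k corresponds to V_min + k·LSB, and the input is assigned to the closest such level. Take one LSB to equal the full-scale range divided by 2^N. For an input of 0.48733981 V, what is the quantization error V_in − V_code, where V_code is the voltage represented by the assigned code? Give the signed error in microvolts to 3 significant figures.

−13.7 µV

V_FS = 1.8 V. LSB = 1.8 V / 2^14 ≈ 109.9 µV.
(0.48733981 − (0)) / LSB = 0.48733981 × 16384/1.8 = 4435.8752. Nearest integer: k = 4436.
V_code = V_min + k × range/2^14 = 0 + 4436 × 1.8/16384 = 0.48735351563 V.
e = 0.48733981 − (0.48735351563) = −13.7 µV.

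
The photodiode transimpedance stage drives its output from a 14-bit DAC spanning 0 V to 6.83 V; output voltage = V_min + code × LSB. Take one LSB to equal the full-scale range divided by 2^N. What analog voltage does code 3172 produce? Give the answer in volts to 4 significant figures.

V_FS = 6.83 V. LSB = 6.83 V / 2^14.
Output = V_min + (3172/16384) × range = 0 + 0.193604 × 6.83 V
      = 0 V + 1.32231 V = 1.32231 V.

1.322 V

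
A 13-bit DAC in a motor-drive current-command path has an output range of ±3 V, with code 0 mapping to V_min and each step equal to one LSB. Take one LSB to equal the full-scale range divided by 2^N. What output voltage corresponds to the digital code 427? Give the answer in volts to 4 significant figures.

Range = 3 − (-3) = 6 V. LSB = 6 V / 2^13.
Output = V_min + (427/8192) × range = -3 + 0.0521240 × 6 V
      = -3 + 0.312744 = -2.68726 V.

-2.687 V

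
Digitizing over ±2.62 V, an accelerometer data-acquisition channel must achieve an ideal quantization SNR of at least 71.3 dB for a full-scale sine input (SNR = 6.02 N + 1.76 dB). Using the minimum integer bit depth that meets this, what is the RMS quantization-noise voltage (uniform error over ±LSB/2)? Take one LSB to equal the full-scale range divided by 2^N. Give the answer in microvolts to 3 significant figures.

Range = 2.62 − (-2.62) = 5.24 V.
Solving 6.02 N ≥ 71.3 − 1.76: N ≥ 11.551. Round up → N = 12.
Step size = 5.24/4096 V = 1.2793 mV.
RMS noise = LSB/√12 = 369 µV.

369 µV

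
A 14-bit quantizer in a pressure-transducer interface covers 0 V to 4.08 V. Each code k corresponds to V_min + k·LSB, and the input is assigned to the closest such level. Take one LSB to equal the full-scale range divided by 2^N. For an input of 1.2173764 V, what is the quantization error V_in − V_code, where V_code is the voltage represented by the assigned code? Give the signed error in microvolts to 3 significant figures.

Full-scale range = 4.08 V. LSB = 4.08 V / 2^14 ≈ 249.0 µV.
(V_in − V_min)/LSB = (1.2173764 − (0)) × 16384/4.08 = 4888.6017 → nearest code k = 4889.
V_code = V_min + k × range/2^14 = 0 + 4889 × 4.08/16384 = 1.2174755859 V.
V_in − V_code = 1.2173764 − (1.2174755859) = −99.2 µV.

−99.2 µV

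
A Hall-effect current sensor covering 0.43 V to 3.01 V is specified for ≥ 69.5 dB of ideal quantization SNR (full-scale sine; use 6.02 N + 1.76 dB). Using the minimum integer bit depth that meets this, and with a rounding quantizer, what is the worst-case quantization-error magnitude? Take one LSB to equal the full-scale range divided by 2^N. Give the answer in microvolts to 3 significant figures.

315 µV

The full-scale span is 3.01 − (0.43) = 2.58 V.
Required N = ⌈(69.5 − 1.76)/6.02⌉ = ⌈11.252⌉ = 12.
LSB = 2.58 V / 2^12 = 0.62988 mV.
Half an LSB is 315 µV.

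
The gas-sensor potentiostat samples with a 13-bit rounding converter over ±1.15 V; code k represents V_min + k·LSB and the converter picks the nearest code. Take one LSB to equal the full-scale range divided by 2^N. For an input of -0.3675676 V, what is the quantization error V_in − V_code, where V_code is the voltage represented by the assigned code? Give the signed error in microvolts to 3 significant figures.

−50.5 µV

Range = 1.15 − (-1.15) = 2.3 V. LSB = 2.3 V / 2^13 ≈ 280.8 µV.
(V_in − V_min)/LSB = (-0.3675676 − (-1.15)) × 8192/2.3 = 2786.8201 → nearest code k = 2787.
V_code = V_min + k × range/2^13 = -1.15 + 2787 × 2.3/8192 = -0.3675170898 V.
Error = V_in − V_code = -0.3675676 − (-0.3675170898) = −50.5 µV.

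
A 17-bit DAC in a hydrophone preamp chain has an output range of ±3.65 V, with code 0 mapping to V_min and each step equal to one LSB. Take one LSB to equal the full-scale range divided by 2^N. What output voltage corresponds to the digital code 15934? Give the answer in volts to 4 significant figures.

Full-scale range = 3.65 V − (-3.65 V) = 7.3 V. LSB = 7.3 V / 2^17.
V_out = V_min + code × LSB = -3.65 V + 15934 × 7.3 V / 131072
      = -3.65 + 0.887437 = -2.76256 V.

-2.763 V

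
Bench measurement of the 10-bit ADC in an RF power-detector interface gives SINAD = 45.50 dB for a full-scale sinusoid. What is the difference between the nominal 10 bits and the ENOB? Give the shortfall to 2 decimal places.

2.73 bits

ENOB = (SINAD − 1.76)/6.02 = (45.50 − 1.76)/6.02 = 7.2658 bits.
10 − 7.2658 = 2.73 bits below nominal.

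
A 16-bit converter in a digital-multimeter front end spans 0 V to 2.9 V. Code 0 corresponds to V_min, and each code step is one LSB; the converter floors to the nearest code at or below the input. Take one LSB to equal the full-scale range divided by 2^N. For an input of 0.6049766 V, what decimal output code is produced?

V_FS = 2.9 V. LSB = 2.9 V / 2^16 ≈ 44.25 µV.
V_in − V_min = 0.6049766 − (0) = 0.6049766 V.
Divide by LSB: 0.6049766 × 65536/2.9 = 13671.6367.
Truncating gives code 13671.

13671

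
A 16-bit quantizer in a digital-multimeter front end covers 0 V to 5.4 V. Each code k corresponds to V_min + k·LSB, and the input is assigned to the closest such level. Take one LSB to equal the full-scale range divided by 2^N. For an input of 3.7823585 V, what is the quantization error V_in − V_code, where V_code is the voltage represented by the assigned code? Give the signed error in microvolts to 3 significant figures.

−14.5 µV

Span = 5.4 V. LSB = 5.4 V / 2^16 ≈ 82.40 µV.
(V_in − V_min)/LSB = (3.7823585 − (0)) × 65536/5.4 = 45903.8235 → nearest code k = 45904.
V_code = V_min + k × range/2^16 = 0 + 45904 × 5.4/65536 = 3.7823730469 V.
V_in − V_code = 3.7823585 − (3.7823730469) = −14.5 µV.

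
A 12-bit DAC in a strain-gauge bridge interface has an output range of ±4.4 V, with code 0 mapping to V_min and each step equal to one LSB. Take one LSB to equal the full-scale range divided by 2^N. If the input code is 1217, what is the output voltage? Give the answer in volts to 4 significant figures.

Full-scale range = 4.4 V − (-4.4 V) = 8.8 V. LSB = 8.8 V / 2^12.
V_out = -4.4 + 1217 × (8.8/4096) V
      = -4.4 + 2.61465 = -1.78535 V.

-1.785 V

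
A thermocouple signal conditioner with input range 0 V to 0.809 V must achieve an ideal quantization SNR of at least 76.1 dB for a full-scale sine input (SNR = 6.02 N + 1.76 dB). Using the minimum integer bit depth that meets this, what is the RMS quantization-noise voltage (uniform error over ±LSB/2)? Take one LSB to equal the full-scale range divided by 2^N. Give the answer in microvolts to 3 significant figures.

28.5 µV

Full-scale range = 0.809 V.
Solving 6.02 N ≥ 76.1 − 1.76: N ≥ 12.349. Round up → N = 13.
LSB = 0.809 V / 2^13 = 98.755 µV.
V_rms = LSB/√12 = 28.5 µV.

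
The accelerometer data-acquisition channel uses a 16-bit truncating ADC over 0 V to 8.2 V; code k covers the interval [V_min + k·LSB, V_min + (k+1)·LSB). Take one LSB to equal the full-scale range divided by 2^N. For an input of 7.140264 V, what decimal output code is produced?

57066

Full-scale range = 8.2 V. LSB = 8.2 V / 2^16 ≈ 125.1 µV.
code = ⌊(V_in − V_min)/LSB⌋ = ⌊(V_in − V_min) × 2^16 / range⌋
     = ⌊(7.140264 − (0)) × 65536 / 8.2⌋ = ⌊7.140264 × 65536/8.2⌋
     = ⌊57066.383⌋ = 57066.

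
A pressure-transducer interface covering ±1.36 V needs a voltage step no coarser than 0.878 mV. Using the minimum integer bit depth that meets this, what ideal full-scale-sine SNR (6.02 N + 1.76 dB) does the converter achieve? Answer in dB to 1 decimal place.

74.0 dB

Range = 1.36 − (-1.36) = 2.72 V.
Need 2^N ≥ 2.72 V / 0.878 mV = 3098 → N_min = 12.
Ideal SNR at N = 12: 6.02·12 + 1.76 = 74.0 dB.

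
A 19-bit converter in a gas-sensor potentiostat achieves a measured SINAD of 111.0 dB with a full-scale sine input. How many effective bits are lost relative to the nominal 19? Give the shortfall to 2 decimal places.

Effective bits = (111.0 − 1.76)/6.02 = 18.1462.
19 − 18.1462 = 0.85 bits below nominal.

0.85 bits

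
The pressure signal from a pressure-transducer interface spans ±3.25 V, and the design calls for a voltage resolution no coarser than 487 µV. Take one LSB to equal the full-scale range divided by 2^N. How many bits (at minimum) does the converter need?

The full-scale span is 3.25 − (-3.25) = 6.5 V.
Levels needed ≥ 6.5/487 µV = 13350. 2^14 = 16384 suffices, so N_min = 14.

14 bits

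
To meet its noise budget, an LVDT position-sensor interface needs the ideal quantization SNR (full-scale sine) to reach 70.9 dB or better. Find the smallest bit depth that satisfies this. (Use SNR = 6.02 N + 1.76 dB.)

12 bits

6.02 N + 1.76 ≥ 70.9 gives N ≥ 11.485, so the minimum integer is 12.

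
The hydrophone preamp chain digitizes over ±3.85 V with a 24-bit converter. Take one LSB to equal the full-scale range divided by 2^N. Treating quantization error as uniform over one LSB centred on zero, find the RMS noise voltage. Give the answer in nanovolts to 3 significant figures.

132 nV

The full-scale span is 3.85 − (-3.85) = 7.7 V.
LSB = 7.7 V / 2^24 = 458.96 nV.
σ_q = LSB/√12 = 458.96 nV/3.4641 = 132 nV.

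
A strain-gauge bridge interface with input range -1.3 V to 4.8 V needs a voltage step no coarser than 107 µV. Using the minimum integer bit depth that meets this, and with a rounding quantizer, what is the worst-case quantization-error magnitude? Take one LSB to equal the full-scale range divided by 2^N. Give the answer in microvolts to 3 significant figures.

Range = 4.8 − (-1.3) = 6.1 V.
Need 2^N ≥ 6.1 V / 107 µV = 57010 → N_min = 16.
One LSB is 6.1 V / 65536 = 93.079 µV.
|e|_max = LSB/2 = 46.5 µV.

46.5 µV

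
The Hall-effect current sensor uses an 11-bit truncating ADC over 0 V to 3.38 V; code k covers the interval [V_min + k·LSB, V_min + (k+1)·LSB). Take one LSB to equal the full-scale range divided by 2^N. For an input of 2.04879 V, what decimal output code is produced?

Range is 3.38 V. LSB = 3.38 V / 2^11 ≈ 1.650 mV.
V_in − V_min = 2.04879 − (0) = 2.04879 V.
Divide by LSB: 2.04879 × 2048/3.38 = 1241.3970.
Truncating gives code 1241.

1241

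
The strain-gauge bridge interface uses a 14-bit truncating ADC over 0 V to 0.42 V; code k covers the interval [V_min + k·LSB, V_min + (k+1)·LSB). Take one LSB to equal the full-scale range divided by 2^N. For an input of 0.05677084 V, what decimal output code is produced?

2214

Full-scale range = 0.42 V. LSB = 0.42 V / 2^14 ≈ 25.63 µV.
V_in − V_min = 0.05677084 − (0) = 0.05677084 V.
Divide by LSB: 0.05677084 × 16384/0.42 = 2214.6034.
Truncating gives code 2214.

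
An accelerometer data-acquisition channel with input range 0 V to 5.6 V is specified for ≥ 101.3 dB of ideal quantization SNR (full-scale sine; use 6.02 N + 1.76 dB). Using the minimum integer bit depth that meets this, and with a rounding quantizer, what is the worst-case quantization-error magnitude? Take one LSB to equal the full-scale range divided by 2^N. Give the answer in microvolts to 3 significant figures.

21.4 µV

V_FS = 5.6 V.
6.02 N + 1.76 ≥ 101.3 gives N ≥ 16.535, so the minimum integer is 17.
Step size = 5.6/131072 V = 42.725 µV.
Half an LSB is 21.4 µV.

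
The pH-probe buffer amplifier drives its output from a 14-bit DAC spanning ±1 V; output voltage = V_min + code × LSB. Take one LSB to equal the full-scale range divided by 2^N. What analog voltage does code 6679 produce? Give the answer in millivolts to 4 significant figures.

-184.7 mV

Span: 1 V − (-1 V) = 2 V. LSB = 2 V / 2^14.
V_out = -1 + 6679 × (2/16384) V
      = -1 + 0.815308 = -0.184692 V.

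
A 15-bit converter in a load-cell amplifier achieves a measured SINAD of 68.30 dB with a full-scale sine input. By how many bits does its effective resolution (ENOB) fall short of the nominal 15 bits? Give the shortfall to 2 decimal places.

3.95 bits

ENOB = (SINAD − 1.76)/6.02 = (68.30 − 1.76)/6.02 = 11.0532 bits.
15 − 11.0532 = 3.95 bits below nominal.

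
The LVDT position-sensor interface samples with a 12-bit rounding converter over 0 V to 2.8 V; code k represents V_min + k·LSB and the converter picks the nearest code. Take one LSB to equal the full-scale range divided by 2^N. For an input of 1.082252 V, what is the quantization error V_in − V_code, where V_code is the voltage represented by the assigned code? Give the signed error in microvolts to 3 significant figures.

Range is 2.8 V. LSB = 2.8 V / 2^12 ≈ 0.6836 mV.
(V_in − V_min)/LSB = (1.082252 − (0)) × 4096/2.8 = 1583.1801 → nearest code k = 1583.
Reconstructed level: 0 + 1583 × 2.8/4096 V = 1.082128906 V.
V_in − V_code = 1.082252 − (1.082128906) = +123 µV.

+123 µV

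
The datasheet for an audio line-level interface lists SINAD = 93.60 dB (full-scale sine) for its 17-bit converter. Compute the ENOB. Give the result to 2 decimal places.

(93.60 − 1.76) / 6.02 = 91.84/6.02 = 15.2558 effective bits.

15.26 bits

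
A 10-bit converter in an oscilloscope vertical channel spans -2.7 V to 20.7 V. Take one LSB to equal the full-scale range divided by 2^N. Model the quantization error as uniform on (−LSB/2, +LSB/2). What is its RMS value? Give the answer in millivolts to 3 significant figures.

The full-scale span is 20.7 − (-2.7) = 23.4 V.
LSB = 23.4 V ÷ 2^10 = 23.4/1024 V = 22.852 mV.
V_rms = LSB/√12 = 22.852 mV / √12 = 6.60 mV.

6.60 mV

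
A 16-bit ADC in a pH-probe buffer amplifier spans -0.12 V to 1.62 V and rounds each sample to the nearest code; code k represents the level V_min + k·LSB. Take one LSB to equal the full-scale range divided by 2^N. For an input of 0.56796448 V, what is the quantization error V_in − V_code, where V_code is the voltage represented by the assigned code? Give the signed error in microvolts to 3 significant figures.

Span: 1.62 V − (-0.12 V) = 1.74 V. LSB = 1.74 V / 2^16 ≈ 26.55 µV.
(0.56796448 − (-0.12)) / LSB = 0.68796448 × 65536/1.74 = 25911.7472. Nearest integer: k = 25912.
V_code = V_min + k × range/2^16 = -0.12 + 25912 × 1.74/65536 = 0.56797119141 V.
V_in − V_code = 0.56796448 − (0.56797119141) = −6.71 µV.

−6.71 µV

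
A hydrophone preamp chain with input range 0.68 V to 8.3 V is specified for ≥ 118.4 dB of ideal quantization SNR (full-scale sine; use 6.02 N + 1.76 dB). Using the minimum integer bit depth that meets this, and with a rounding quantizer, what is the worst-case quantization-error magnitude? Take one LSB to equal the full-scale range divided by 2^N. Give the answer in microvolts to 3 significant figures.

3.63 µV

Span: 8.3 V − (0.68 V) = 7.62 V.
Required N = ⌈(118.4 − 1.76)/6.02⌉ = ⌈19.375⌉ = 20.
Step size = 7.62/1048576 V = 7.2670 µV.
|e|_max = LSB/2 = 3.63 µV.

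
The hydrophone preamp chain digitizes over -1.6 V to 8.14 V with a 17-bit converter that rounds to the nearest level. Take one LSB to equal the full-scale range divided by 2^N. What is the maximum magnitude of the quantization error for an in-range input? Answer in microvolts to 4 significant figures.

Full-scale range = 8.14 V − (-1.6 V) = 9.74 V.
Step size = 9.74/131072 V = 74.3103 µV.
A rounding quantizer has |error| ≤ LSB/2 = 37.16 µV.

37.16 µV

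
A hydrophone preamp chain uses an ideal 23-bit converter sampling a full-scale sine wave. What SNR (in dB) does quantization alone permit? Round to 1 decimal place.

For an ideal N-bit converter with full-scale sine input, SNR = 6.02 N + 1.76 dB. SNR = 6.02 × 23 + 1.76 = 138.46 + 1.76 = 140.22 dB.

140.2 dB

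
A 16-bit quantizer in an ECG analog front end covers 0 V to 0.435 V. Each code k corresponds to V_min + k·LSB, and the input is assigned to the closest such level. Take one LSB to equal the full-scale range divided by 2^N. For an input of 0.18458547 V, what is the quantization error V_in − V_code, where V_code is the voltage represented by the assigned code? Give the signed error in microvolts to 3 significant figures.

+1.20 µV

Span = 0.435 V. LSB = 0.435 V / 2^16 ≈ 6.638 µV.
(0.18458547 − (0)) / LSB = 0.18458547 × 65536/0.435 = 27809.1801. Nearest integer: k = 27809.
V_code = 0 + (27809/65536) × 0.435 = 0.18458427429 V.
V_in − V_code = 0.18458547 − (0.18458427429) = +1.20 µV.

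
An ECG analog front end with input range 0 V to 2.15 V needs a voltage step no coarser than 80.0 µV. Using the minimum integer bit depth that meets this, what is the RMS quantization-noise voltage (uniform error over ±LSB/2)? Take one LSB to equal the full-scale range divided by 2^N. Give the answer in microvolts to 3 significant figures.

Range is 2.15 V.
2.15 V / 80.0 µV = 26880. Since 2^14 = 16384 and 2^15 = 32768, N = 15.
LSB = 2.15 V / 2^15 = 65.613 µV.
V_rms = LSB/√12 = 18.9 µV.

18.9 µV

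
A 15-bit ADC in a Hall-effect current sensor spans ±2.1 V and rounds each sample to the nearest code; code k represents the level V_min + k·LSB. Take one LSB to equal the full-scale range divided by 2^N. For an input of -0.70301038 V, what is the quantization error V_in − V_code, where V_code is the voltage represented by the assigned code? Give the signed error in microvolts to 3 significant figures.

Full-scale range = 2.1 V − (-2.1 V) = 4.2 V. LSB = 4.2 V / 2^15 ≈ 128.2 µV.
Position in LSBs: (-0.70301038 − (-2.1)) × 32768/4.2 = 10899.1800; rounding gives k = 10899.
V_code = V_min + k × range/2^15 = -2.1 + 10899 × 4.2/32768 = -0.70303344727 V.
e = -0.70301038 − (-0.70303344727) = +23.1 µV.

+23.1 µV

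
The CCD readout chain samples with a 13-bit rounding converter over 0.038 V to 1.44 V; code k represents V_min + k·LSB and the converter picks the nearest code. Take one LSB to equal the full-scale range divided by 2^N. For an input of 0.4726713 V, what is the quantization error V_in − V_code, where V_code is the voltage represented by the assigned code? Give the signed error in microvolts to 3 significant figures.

The full-scale span is 1.44 − (0.038) = 1.402 V. LSB = 1.402 V / 2^13 ≈ 171.1 µV.
(V_in − V_min)/LSB = (0.4726713 − (0.038)) × 8192/1.402 = 2539.8198 → nearest code k = 2540.
Reconstructed level: 0.038 + 2540 × 1.402/8192 V = 0.4727021484 V.
e = 0.4726713 − (0.4727021484) = −30.8 µV.

−30.8 µV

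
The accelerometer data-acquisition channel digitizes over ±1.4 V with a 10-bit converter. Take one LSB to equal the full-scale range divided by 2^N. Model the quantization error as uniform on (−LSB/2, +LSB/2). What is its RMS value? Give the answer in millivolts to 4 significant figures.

0.7893 mV

The full-scale span is 1.4 − (-1.4) = 2.8 V.
One LSB is 2.8 V / 1024 = 2.73438 mV.
V_rms = LSB/√12 = 2.73438 mV / √12 = 0.7893 mV.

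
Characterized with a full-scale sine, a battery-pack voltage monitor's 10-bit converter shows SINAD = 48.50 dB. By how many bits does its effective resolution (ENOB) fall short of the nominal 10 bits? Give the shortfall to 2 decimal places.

ENOB = (SINAD − 1.76)/6.02 = (48.50 − 1.76)/6.02 = 7.7641 bits.
10 − 7.7641 = 2.24 bits below nominal.

2.24 bits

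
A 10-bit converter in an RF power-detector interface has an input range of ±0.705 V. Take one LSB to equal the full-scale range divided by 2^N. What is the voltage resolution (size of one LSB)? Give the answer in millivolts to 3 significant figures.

Range = 0.705 − (-0.705) = 1.41 V.
2^10 = 1024 levels.
One LSB is 1.41 V / 1024 = 1.38 mV.

1.38 mV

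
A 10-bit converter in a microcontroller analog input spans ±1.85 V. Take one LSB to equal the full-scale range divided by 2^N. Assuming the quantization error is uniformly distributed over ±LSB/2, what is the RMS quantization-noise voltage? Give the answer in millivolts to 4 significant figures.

Full-scale range = 1.85 V − (-1.85 V) = 3.7 V.
Step size = 3.7/1024 V = 3.61328 mV.
For a uniform distribution on [−LSB/2, +LSB/2], V_rms = LSB/√12 = 3.61328 mV/3.4641 = 1.043 mV.

1.043 mV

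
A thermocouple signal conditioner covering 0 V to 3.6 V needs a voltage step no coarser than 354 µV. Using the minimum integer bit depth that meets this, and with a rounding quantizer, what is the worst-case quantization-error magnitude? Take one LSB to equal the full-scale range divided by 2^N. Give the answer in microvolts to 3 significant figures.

110 µV

Span = 3.6 V.
Need 2^N ≥ 3.6 V / 354 µV = 10170 → N_min = 14.
One LSB is 3.6 V / 16384 = 219.73 µV.
|e|_max = LSB/2 = 110 µV.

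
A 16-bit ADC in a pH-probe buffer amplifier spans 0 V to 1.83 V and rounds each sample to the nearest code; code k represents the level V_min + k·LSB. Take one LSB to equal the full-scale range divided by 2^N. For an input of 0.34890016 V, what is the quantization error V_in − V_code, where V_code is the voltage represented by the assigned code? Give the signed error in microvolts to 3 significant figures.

−5.02 µV

Range is 1.83 V. LSB = 1.83 V / 2^16 ≈ 27.92 µV.
(0.34890016 − (0)) / LSB = 0.34890016 × 65536/1.83 = 12494.8202. Nearest integer: k = 12495.
Reconstructed level: 0 + 12495 × 1.83/65536 V = 0.34890518188 V.
e = 0.34890016 − (0.34890518188) = −5.02 µV.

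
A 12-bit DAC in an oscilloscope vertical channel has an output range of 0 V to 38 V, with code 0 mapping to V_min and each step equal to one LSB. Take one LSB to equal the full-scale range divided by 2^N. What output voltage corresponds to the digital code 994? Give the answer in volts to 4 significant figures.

9.222 V

Range is 38 V. LSB = 38 V / 2^12.
V_out = V_min + code × LSB = 0 V + 994 × 38 V / 4096
      = 0 + 9.22168 = 9.22168 V.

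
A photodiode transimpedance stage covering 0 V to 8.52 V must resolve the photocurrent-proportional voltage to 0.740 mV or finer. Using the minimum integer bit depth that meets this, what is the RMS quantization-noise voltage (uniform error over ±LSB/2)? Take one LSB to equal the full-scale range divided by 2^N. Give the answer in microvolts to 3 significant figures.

150 µV

Full-scale range = 8.52 V.
Required number of levels: 8.52/0.740 mV = 11514; smallest N with 2^N ≥ that is 14.
LSB = 8.52 V / 2^14 = 0.52002 mV.
RMS noise = LSB/√12 = 150 µV.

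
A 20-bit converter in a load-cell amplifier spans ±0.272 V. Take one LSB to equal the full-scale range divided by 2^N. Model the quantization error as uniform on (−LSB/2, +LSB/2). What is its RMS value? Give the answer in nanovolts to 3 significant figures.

150 nV

The full-scale span is 0.272 − (-0.272) = 0.544 V.
Step size = 0.544/1048576 V = 0.51880 µV.
RMS of a uniform error over width LSB is LSB/√12 = 150 nV.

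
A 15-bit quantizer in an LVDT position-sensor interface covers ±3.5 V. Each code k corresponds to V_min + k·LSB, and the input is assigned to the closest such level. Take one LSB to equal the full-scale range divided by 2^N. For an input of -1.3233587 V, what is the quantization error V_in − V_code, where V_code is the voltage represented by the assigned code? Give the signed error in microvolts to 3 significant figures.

+36.1 µV

Range = 3.5 − (-3.5) = 7 V. LSB = 7 V / 2^15 ≈ 213.6 µV.
(-1.3233587 − (-3.5)) / LSB = 2.1766413 × 32768/7 = 10189.1689. Nearest integer: k = 10189.
V_code = -3.5 + (10189/32768) × 7 = -1.3233947754 V.
V_in − V_code = -1.3233587 − (-1.3233947754) = +36.1 µV.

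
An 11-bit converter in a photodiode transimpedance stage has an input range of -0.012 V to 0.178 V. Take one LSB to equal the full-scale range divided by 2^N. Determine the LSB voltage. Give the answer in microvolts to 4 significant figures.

Full-scale range = 0.178 V − (-0.012 V) = 0.19 V.
2^11 = 2048 levels.
LSB = 0.19 V / 2^11 = 92.77 µV.

92.77 µV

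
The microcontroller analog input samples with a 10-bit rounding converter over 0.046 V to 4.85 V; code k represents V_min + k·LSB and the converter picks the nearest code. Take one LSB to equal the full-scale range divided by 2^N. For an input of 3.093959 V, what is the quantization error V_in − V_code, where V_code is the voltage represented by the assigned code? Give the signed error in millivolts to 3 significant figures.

−1.46 mV

Range = 4.85 − (0.046) = 4.804 V. LSB = 4.804 V / 2^10 ≈ 4.691 mV.
(V_in − V_min)/LSB = (3.093959 − (0.046)) × 1024/4.804 = 649.6898 → nearest code k = 650.
Reconstructed level: 0.046 + 650 × 4.804/1024 V = 3.095414063 V.
e = 3.093959 − (3.095414063) = −1.46 mV.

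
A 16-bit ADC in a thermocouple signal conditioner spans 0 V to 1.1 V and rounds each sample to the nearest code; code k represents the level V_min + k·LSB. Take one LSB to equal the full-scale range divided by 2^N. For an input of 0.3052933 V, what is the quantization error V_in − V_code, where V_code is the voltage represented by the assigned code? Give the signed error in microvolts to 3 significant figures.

−3.03 µV

V_FS = 1.1 V. LSB = 1.1 V / 2^16 ≈ 16.78 µV.
(V_in − V_min)/LSB = (0.3052933 − (0)) × 65536/1.1 = 18188.8197 → nearest code k = 18189.
V_code = V_min + k × range/2^16 = 0 + 18189 × 1.1/65536 = 0.30529632568 V.
V_in − V_code = 0.3052933 − (0.30529632568) = −3.03 µV.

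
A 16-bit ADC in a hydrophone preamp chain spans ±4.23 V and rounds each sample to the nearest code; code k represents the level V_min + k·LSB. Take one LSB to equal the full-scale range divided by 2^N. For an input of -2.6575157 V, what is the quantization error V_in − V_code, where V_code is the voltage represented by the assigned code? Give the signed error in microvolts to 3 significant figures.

+46.9 µV

Range = 4.23 − (-4.23) = 8.46 V. LSB = 8.46 V / 2^16 ≈ 129.1 µV.
(V_in − V_min)/LSB = (-2.6575157 − (-4.23)) × 65536/8.46 = 12181.3630 → nearest code k = 12181.
Reconstructed level: -4.23 + 12181 × 8.46/65536 V = -2.6575625610 V.
e = -2.6575157 − (-2.6575625610) = +46.9 µV.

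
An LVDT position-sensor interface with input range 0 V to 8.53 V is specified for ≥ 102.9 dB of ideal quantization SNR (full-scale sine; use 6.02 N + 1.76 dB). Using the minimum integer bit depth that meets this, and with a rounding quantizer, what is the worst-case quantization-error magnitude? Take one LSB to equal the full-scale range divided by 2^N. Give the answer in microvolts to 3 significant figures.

Range is 8.53 V.
Required N = ⌈(102.9 − 1.76)/6.02⌉ = ⌈16.801⌉ = 17.
One LSB is 8.53 V / 131072 = 65.079 µV.
Max error for round-to-nearest is LSB/2 = 32.5 µV.

32.5 µV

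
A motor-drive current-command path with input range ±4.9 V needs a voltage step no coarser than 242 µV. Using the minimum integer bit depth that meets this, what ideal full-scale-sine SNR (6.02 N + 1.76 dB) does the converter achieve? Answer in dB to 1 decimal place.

Range = 4.9 − (-4.9) = 9.8 V.
Levels needed ≥ 9.8/242 µV = 40500. 2^16 = 65536 suffices, so N_min = 16.
SNR = 6.02 × 16 + 1.76 = 98.08 dB.

98.1 dB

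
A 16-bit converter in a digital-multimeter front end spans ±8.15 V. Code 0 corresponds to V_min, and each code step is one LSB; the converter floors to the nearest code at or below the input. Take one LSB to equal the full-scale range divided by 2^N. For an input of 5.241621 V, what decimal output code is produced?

53842

Range = 8.15 − (-8.15) = 16.3 V. LSB = 16.3 V / 2^16 ≈ 248.7 µV.
code = ⌊(V_in − V_min)/LSB⌋ = ⌊(V_in − V_min) × 2^16 / range⌋
     = ⌊(5.241621 − (-8.15)) × 65536 / 16.3⌋ = ⌊13.391621 × 65536/16.3⌋
     = ⌊53842.532⌋ = 53842.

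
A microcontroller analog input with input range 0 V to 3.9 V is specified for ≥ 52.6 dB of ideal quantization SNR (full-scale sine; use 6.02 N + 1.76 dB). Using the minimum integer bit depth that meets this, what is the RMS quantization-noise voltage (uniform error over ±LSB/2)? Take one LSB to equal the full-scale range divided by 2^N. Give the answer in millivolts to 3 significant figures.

Span = 3.9 V.
Solving 6.02 N ≥ 52.6 − 1.76: N ≥ 8.445. Round up → N = 9.
LSB = 3.9 V / 2^9 = 7.6172 mV.
V_rms = LSB/√12 = 2.20 mV.

2.20 mV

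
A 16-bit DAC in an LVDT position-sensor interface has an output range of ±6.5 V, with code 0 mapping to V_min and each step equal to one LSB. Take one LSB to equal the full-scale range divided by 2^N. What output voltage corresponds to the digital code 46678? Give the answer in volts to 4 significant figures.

2.759 V

Span: 6.5 V − (-6.5 V) = 13 V. LSB = 13 V / 2^16.
V_out = V_min + code × LSB = -6.5 V + 46678 × 13 V / 65536
      = -6.5 + 9.25925 = 2.75925 V.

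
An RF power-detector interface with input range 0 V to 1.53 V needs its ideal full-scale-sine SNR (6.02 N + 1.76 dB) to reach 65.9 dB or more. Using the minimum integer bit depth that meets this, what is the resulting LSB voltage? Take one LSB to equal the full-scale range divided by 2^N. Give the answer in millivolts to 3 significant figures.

0.747 mV

Range is 1.53 V.
Required N = ⌈(65.9 − 1.76)/6.02⌉ = ⌈10.654⌉ = 11.
LSB = 1.53 V ÷ 2^11 = 1.53/2048 V = 0.747 mV.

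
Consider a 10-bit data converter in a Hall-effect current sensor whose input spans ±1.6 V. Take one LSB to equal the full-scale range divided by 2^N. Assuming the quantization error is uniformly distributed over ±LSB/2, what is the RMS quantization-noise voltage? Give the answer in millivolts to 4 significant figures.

0.9021 mV

The full-scale span is 1.6 − (-1.6) = 3.2 V.
LSB = 3.2 V ÷ 2^10 = 3.2/1024 V = 3.12500 mV.
RMS of a uniform error over width LSB is LSB/√12 = 0.9021 mV.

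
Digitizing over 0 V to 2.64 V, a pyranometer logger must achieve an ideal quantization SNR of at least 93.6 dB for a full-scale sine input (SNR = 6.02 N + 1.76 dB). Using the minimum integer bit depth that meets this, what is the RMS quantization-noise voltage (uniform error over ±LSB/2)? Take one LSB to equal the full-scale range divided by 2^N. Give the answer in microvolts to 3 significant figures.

Span = 2.64 V.
Solving 6.02 N ≥ 93.6 − 1.76: N ≥ 15.256. Round up → N = 16.
One LSB is 2.64 V / 65536 = 40.283 µV.
RMS noise = LSB/√12 = 11.6 µV.

11.6 µV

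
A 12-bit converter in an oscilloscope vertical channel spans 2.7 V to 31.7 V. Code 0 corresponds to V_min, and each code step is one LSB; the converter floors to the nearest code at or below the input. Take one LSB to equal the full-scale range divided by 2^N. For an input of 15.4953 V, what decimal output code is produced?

Full-scale range = 31.7 V − (2.7 V) = 29 V. LSB = 29 V / 2^12 ≈ 7.080 mV.
V_in − V_min = 15.4953 − (2.7) = 12.7953 V.
Divide by LSB: 12.7953 × 4096/29 = 1807.2258.
Truncating gives code 1807.

1807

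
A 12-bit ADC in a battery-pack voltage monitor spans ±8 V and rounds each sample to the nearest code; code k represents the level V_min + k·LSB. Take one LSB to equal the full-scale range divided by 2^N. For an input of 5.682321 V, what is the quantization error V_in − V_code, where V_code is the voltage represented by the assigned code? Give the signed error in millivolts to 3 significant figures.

Span: 8 V − (-8 V) = 16 V. LSB = 16 V / 2^12 ≈ 3.906 mV.
(5.682321 − (-8)) / LSB = 13.682321 × 4096/16 = 3502.6742. Nearest integer: k = 3503.
V_code = -8 + (3503/4096) × 16 = 5.683593750 V.
V_in − V_code = 5.682321 − (5.683593750) = −1.27 mV.

−1.27 mV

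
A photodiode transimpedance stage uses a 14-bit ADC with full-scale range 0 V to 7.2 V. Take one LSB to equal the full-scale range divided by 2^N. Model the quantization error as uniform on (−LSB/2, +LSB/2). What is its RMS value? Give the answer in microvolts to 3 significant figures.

Span = 7.2 V.
Step size = 7.2/16384 V = 439.45 µV.
V_rms = LSB/√12 = 439.45 µV / √12 = 127 µV.

127 µV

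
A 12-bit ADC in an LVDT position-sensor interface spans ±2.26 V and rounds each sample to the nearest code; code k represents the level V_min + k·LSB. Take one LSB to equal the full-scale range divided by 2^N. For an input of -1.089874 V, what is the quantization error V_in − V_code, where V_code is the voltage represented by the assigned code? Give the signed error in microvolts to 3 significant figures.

+399 µV

Range = 2.26 − (-2.26) = 4.52 V. LSB = 4.52 V / 2^12 ≈ 1.104 mV.
(V_in − V_min)/LSB = (-1.089874 − (-2.26)) × 4096/4.52 = 1060.3620 → nearest code k = 1060.
Reconstructed level: -2.26 + 1060 × 4.52/4096 V = -1.090273438 V.
e = -1.089874 − (-1.090273438) = +399 µV.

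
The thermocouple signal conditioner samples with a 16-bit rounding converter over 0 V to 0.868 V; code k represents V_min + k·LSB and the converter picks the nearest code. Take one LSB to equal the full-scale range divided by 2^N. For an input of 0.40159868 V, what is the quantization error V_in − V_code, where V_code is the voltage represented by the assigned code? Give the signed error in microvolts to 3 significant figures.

V_FS = 0.868 V. LSB = 0.868 V / 2^16 ≈ 13.24 µV.
Position in LSBs: (0.40159868 − (0)) × 65536/0.868 = 30321.6257; rounding gives k = 30322.
Reconstructed level: 0 + 30322 × 0.868/65536 V = 0.40160363770 V.
V_in − V_code = 0.40159868 − (0.40160363770) = −4.96 µV.

−4.96 µV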